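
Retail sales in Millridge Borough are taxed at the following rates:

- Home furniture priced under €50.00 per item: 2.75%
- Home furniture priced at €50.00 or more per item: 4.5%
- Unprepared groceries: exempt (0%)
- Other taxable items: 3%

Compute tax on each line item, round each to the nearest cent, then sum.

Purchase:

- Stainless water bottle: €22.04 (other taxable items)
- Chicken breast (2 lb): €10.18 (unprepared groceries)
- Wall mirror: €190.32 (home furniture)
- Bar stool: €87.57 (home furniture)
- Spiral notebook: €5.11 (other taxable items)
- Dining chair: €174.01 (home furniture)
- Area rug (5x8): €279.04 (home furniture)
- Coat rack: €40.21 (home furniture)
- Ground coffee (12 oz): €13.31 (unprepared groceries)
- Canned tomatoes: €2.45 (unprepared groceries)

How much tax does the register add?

Stainless water bottle €22.04: other taxable items → 3% → €0.66
Chicken breast (2 lb) €10.18: unprepared groceries → 0% → €0.00
Wall mirror €190.32: home furniture, €50.00 or more → 4.5% → €8.56
Bar stool €87.57: home furniture, €50.00 or more → 4.5% → €3.94
Spiral notebook €5.11: other taxable items → 3% → €0.15
Dining chair €174.01: home furniture, €50.00 or more → 4.5% → €7.83
Area rug (5x8) €279.04: home furniture, €50.00 or more → 4.5% → €12.56
Coat rack €40.21: home furniture, under €50.00 → 2.75% → €1.11
Ground coffee (12 oz) €13.31: unprepared groceries → 0% → €0.00
Canned tomatoes €2.45: unprepared groceries → 0% → €0.00
Total tax = €0.66 + €8.56 + €3.94 + €0.15 + €7.83 + €12.56 + €1.11 = €34.81

€34.81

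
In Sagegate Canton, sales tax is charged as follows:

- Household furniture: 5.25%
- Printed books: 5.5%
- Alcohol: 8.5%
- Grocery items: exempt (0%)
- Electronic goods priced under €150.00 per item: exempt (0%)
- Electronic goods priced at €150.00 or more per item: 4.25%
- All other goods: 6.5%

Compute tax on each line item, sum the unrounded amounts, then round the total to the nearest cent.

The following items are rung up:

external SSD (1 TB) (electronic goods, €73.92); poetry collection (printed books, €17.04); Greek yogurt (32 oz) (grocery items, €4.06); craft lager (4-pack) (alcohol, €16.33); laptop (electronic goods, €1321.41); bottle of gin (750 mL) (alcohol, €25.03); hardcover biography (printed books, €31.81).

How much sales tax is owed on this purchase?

External SSD (1 TB) €73.92: electronic goods, under €150.00 → 0% → €0.00
Poetry collection €17.04: printed books → 5.5% → €0.9372
Greek yogurt (32 oz) €4.06: grocery items → 0% → €0.00
Craft lager (4-pack) €16.33: alcohol → 8.5% → €1.38805
Laptop €1321.41: electronic goods, €150.00 or more → 4.25% → €56.159925
Bottle of gin (750 mL) €25.03: alcohol → 8.5% → €2.12755
Hardcover biography €31.81: printed books → 5.5% → €1.74955
Unrounded tax sum = €62.362275 → €62.36

€62.36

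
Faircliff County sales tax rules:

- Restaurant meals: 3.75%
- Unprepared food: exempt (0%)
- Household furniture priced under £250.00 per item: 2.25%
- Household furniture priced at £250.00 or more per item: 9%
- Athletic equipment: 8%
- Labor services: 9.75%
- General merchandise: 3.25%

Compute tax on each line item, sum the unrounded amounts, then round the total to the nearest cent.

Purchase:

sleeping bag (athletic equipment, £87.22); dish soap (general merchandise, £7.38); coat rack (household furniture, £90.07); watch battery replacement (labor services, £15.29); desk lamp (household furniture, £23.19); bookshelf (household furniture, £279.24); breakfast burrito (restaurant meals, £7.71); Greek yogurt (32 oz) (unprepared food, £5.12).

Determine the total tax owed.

Sleeping bag £87.22: athletic equipment → 8% → £6.9776
Dish soap £7.38: general merchandise → 3.25% → £0.23985
Coat rack £90.07: household furniture, under £250.00 → 2.25% → £2.026575
Watch battery replacement £15.29: labor services → 9.75% → £1.490775
Desk lamp £23.19: household furniture, under £250.00 → 2.25% → £0.521775
Bookshelf £279.24: household furniture, £250.00 or more → 9% → £25.1316
Breakfast burrito £7.71: restaurant meals → 3.75% → £0.289125
Greek yogurt (32 oz) £5.12: unprepared food → 0% → £0.00
Unrounded tax sum = £36.6773 → £36.68

£36.68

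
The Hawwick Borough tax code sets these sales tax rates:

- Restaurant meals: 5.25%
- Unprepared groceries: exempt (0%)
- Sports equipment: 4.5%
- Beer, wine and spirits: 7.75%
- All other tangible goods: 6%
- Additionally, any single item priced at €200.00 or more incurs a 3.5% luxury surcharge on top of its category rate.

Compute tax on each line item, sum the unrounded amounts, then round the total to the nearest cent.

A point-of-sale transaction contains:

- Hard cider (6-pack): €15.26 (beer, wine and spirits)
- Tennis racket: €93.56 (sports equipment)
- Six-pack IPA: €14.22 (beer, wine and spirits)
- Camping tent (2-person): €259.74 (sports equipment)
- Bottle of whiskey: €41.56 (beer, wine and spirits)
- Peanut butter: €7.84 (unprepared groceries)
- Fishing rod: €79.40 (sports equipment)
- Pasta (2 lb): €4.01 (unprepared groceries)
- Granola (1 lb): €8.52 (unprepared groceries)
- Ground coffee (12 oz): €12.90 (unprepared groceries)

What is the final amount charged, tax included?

€571.08

Hard cider (6-pack) €15.26: beer, wine and spirits → 7.75% → €1.18265
Tennis racket €93.56: sports equipment → 4.5% → €4.2102
Six-pack IPA €14.22: beer, wine and spirits → 7.75% → €1.10205
Camping tent (2-person) €259.74: sports equipment → 4.5% + 3.5% surcharge = 8% → €20.7792
Bottle of whiskey €41.56: beer, wine and spirits → 7.75% → €3.2209
Peanut butter €7.84: unprepared groceries → 0% → €0.00
Fishing rod €79.40: sports equipment → 4.5% → €3.573
Pasta (2 lb) €4.01: unprepared groceries → 0% → €0.00
Granola (1 lb) €8.52: unprepared groceries → 0% → €0.00
Ground coffee (12 oz) €12.90: unprepared groceries → 0% → €0.00
Subtotal = €537.01; unrounded tax = €34.068 → €34.07; total due = €571.08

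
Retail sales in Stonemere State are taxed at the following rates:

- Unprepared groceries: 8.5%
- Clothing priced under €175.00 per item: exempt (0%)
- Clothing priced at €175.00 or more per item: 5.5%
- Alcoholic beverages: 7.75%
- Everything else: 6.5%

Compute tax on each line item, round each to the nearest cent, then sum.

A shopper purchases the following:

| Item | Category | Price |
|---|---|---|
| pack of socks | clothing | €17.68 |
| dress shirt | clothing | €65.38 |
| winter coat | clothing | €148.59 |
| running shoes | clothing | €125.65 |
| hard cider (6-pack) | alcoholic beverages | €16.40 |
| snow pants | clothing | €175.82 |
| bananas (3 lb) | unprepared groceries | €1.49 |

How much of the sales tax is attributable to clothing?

€9.67

Pack of socks €17.68: clothing, under €175.00 → 0% → €0.00
Dress shirt €65.38: clothing, under €175.00 → 0% → €0.00
Winter coat €148.59: clothing, under €175.00 → 0% → €0.00
Running shoes €125.65: clothing, under €175.00 → 0% → €0.00
Snow pants €175.82: clothing, €175.00 or more → 5.5% → €9.67
Tax on clothing = €0.00 + €0.00 + €0.00 + €0.00 + €9.67 = €9.67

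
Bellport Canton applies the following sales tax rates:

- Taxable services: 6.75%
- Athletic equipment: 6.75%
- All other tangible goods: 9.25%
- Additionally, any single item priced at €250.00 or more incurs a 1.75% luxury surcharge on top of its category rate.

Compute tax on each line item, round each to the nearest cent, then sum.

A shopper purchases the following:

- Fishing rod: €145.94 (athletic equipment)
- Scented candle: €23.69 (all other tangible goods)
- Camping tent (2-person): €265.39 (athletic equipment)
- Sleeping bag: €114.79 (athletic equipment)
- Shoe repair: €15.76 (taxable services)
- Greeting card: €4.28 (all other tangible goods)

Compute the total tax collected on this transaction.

Fishing rod €145.94: athletic equipment → 6.75% → €9.85
Scented candle €23.69: all other tangible goods → 9.25% → €2.19
Camping tent (2-person) €265.39: athletic equipment → 6.75% + 1.75% surcharge = 8.5% → €22.56
Sleeping bag €114.79: athletic equipment → 6.75% → €7.75
Shoe repair €15.76: taxable services → 6.75% → €1.06
Greeting card €4.28: all other tangible goods → 9.25% → €0.40
Total tax = €9.85 + €2.19 + €22.56 + €7.75 + €1.06 + €0.40 = €43.81

€43.81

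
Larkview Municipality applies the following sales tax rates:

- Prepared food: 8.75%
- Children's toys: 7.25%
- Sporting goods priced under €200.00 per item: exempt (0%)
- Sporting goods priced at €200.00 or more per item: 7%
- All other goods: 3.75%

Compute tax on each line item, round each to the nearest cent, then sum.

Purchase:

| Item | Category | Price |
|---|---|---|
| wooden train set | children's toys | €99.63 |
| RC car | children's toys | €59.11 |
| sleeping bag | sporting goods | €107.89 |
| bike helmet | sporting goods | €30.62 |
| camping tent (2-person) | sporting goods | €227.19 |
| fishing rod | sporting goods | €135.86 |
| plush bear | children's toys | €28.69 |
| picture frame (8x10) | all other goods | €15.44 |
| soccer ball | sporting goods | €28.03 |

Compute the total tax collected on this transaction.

Wooden train set €99.63: children's toys → 7.25% → €7.22
RC car €59.11: children's toys → 7.25% → €4.29
Sleeping bag €107.89: sporting goods, under €200.00 → 0% → €0.00
Bike helmet €30.62: sporting goods, under €200.00 → 0% → €0.00
Camping tent (2-person) €227.19: sporting goods, €200.00 or more → 7% → €15.90
Fishing rod €135.86: sporting goods, under €200.00 → 0% → €0.00
Plush bear €28.69: children's toys → 7.25% → €2.08
Picture frame (8x10) €15.44: all other goods → 3.75% → €0.58
Soccer ball €28.03: sporting goods, under €200.00 → 0% → €0.00
Total tax = €7.22 + €4.29 + €15.90 + €2.08 + €0.58 = €30.07

€30.07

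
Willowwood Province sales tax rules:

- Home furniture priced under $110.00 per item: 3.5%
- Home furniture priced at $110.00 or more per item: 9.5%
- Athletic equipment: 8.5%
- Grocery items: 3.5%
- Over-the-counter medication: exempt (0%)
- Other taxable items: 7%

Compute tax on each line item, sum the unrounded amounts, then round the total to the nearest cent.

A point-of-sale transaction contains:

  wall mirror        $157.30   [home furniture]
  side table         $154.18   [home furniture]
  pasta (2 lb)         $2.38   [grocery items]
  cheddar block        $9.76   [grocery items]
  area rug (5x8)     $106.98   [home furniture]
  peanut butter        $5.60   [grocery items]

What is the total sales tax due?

Wall mirror $157.30: home furniture, $110.00 or more → 9.5% → $14.9435
Side table $154.18: home furniture, $110.00 or more → 9.5% → $14.6471
Pasta (2 lb) $2.38: grocery items → 3.5% → $0.0833
Cheddar block $9.76: grocery items → 3.5% → $0.3416
Area rug (5x8) $106.98: home furniture, under $110.00 → 3.5% → $3.7443
Peanut butter $5.60: grocery items → 3.5% → $0.196
Unrounded tax sum = $33.9558 → $33.96

$33.96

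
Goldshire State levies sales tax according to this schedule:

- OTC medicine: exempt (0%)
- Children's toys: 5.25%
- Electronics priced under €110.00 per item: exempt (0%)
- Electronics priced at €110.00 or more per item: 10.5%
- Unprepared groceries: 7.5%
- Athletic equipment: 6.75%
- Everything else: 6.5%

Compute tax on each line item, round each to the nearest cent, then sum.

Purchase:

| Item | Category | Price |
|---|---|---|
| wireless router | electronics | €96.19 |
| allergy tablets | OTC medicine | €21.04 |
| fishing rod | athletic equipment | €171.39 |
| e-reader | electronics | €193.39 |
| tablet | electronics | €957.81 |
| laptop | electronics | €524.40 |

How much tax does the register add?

Wireless router €96.19: electronics, under €110.00 → 0% → €0.00
Allergy tablets €21.04: OTC medicine → 0% → €0.00
Fishing rod €171.39: athletic equipment → 6.75% → €11.57
E-reader €193.39: electronics, €110.00 or more → 10.5% → €20.31
Tablet €957.81: electronics, €110.00 or more → 10.5% → €100.57
Laptop €524.40: electronics, €110.00 or more → 10.5% → €55.06
Total tax = €11.57 + €20.31 + €100.57 + €55.06 = €187.51

€187.51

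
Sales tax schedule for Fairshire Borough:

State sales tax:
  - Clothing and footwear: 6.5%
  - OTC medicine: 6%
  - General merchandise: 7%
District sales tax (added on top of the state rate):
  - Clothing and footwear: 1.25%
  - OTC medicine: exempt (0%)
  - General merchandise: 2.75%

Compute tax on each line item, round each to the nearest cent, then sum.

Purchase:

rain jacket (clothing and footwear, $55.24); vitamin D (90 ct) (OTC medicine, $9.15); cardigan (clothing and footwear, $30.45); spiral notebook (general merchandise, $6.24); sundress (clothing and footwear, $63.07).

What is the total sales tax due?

$12.69

Rain jacket $55.24: clothing and footwear → 6.5% + 1.25% district = 7.75% → $4.28
Vitamin D (90 ct) $9.15: OTC medicine → 6% + 0% district = 6% → $0.55
Cardigan $30.45: clothing and footwear → 6.5% + 1.25% district = 7.75% → $2.36
Spiral notebook $6.24: general merchandise → 7% + 2.75% district = 9.75% → $0.61
Sundress $63.07: clothing and footwear → 6.5% + 1.25% district = 7.75% → $4.89
Total tax = $4.28 + $0.55 + $2.36 + $0.61 + $4.89 = $12.69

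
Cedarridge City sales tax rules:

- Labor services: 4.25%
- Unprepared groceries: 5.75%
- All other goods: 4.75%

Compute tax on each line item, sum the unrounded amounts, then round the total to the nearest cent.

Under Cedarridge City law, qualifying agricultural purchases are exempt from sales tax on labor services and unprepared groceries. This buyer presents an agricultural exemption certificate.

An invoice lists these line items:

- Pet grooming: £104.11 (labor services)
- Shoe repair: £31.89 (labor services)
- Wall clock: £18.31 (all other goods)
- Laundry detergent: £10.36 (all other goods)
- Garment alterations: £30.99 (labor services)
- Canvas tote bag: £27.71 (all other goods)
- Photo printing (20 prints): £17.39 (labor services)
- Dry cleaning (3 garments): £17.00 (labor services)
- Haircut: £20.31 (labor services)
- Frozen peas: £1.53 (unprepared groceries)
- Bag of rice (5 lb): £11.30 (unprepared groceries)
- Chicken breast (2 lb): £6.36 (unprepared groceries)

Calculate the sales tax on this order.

Pet grooming £104.11: labor services, buyer-exempt → 0% → £0.00
Shoe repair £31.89: labor services, buyer-exempt → 0% → £0.00
Wall clock £18.31: all other goods → 4.75% → £0.869725
Laundry detergent £10.36: all other goods → 4.75% → £0.4921
Garment alterations £30.99: labor services, buyer-exempt → 0% → £0.00
Canvas tote bag £27.71: all other goods → 4.75% → £1.316225
Photo printing (20 prints) £17.39: labor services, buyer-exempt → 0% → £0.00
Dry cleaning (3 garments) £17.00: labor services, buyer-exempt → 0% → £0.00
Haircut £20.31: labor services, buyer-exempt → 0% → £0.00
Frozen peas £1.53: unprepared groceries, buyer-exempt → 0% → £0.00
Bag of rice (5 lb) £11.30: unprepared groceries, buyer-exempt → 0% → £0.00
Chicken breast (2 lb) £6.36: unprepared groceries, buyer-exempt → 0% → £0.00
Unrounded tax sum = £2.67805 → £2.68

£2.68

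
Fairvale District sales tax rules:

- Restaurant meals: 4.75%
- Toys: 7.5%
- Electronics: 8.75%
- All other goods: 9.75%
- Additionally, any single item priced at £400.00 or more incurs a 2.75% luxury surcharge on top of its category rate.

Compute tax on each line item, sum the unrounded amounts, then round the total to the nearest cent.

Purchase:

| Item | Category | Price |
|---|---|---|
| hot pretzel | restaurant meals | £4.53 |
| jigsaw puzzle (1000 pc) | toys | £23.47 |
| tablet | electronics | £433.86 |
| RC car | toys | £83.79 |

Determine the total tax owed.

£58.15

Hot pretzel £4.53: restaurant meals → 4.75% → £0.215175
Jigsaw puzzle (1000 pc) £23.47: toys → 7.5% → £1.76025
Tablet £433.86: electronics → 8.75% + 2.75% surcharge = 11.5% → £49.8939
RC car £83.79: toys → 7.5% → £6.28425
Unrounded tax sum = £58.153575 → £58.15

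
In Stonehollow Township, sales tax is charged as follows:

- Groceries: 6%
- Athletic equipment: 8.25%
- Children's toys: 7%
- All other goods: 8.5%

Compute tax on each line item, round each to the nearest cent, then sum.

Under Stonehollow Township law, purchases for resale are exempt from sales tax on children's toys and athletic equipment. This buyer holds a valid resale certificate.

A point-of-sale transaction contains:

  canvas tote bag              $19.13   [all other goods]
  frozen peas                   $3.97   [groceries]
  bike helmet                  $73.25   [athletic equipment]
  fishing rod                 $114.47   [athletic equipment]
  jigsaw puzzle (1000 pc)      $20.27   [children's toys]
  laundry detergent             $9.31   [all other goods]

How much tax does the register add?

Canvas tote bag $19.13: all other goods → 8.5% → $1.63
Frozen peas $3.97: groceries → 6% → $0.24
Bike helmet $73.25: athletic equipment, buyer-exempt → 0% → $0.00
Fishing rod $114.47: athletic equipment, buyer-exempt → 0% → $0.00
Jigsaw puzzle (1000 pc) $20.27: children's toys, buyer-exempt → 0% → $0.00
Laundry detergent $9.31: all other goods → 8.5% → $0.79
Total tax = $1.63 + $0.24 + $0.79 = $2.66

$2.66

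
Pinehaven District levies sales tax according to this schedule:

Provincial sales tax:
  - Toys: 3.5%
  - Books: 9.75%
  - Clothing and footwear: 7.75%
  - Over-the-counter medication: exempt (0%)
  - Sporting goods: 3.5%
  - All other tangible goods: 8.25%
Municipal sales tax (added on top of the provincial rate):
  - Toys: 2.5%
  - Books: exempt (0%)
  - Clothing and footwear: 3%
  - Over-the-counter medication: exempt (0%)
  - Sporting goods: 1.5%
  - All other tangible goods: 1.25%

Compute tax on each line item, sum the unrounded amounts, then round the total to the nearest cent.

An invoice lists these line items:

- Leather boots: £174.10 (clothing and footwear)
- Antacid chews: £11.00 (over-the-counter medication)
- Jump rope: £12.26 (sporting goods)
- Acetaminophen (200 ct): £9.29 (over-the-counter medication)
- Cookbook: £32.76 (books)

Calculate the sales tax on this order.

Leather boots £174.10: clothing and footwear → 7.75% + 3% municipal = 10.75% → £18.71575
Antacid chews £11.00: over-the-counter medication → 0% + 0% municipal = 0% → £0.00
Jump rope £12.26: sporting goods → 3.5% + 1.5% municipal = 5% → £0.613
Acetaminophen (200 ct) £9.29: over-the-counter medication → 0% + 0% municipal = 0% → £0.00
Cookbook £32.76: books → 9.75% + 0% municipal = 9.75% → £3.1941
Unrounded tax sum = £22.52285 → £22.52

£22.52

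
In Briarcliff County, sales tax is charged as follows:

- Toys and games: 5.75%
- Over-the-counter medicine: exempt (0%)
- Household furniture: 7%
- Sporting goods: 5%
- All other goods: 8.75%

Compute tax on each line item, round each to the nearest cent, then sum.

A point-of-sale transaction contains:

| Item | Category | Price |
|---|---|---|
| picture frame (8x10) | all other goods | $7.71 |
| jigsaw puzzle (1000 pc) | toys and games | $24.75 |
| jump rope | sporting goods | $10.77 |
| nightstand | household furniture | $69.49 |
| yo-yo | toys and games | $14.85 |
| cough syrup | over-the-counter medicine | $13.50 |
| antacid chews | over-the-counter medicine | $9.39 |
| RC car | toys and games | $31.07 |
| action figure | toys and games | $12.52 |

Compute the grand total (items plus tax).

Picture frame (8x10) $7.71: all other goods → 8.75% → $0.67
Jigsaw puzzle (1000 pc) $24.75: toys and games → 5.75% → $1.42
Jump rope $10.77: sporting goods → 5% → $0.54
Nightstand $69.49: household furniture → 7% → $4.86
Yo-yo $14.85: toys and games → 5.75% → $0.85
Cough syrup $13.50: over-the-counter medicine → 0% → $0.00
Antacid chews $9.39: over-the-counter medicine → 0% → $0.00
RC car $31.07: toys and games → 5.75% → $1.79
Action figure $12.52: toys and games → 5.75% → $0.72
Subtotal = $194.05; tax = $10.85; total due = $204.90

$204.90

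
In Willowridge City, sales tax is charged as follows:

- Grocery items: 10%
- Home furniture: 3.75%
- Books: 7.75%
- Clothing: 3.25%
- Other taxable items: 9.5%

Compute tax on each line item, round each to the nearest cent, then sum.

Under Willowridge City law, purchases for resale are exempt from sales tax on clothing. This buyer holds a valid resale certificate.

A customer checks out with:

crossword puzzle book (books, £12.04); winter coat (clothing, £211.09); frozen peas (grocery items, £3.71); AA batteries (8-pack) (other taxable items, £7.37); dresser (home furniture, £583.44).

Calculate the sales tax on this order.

Crossword puzzle book £12.04: books → 7.75% → £0.93
Winter coat £211.09: clothing, buyer-exempt → 0% → £0.00
Frozen peas £3.71: grocery items → 10% → £0.37
AA batteries (8-pack) £7.37: other taxable items → 9.5% → £0.70
Dresser £583.44: home furniture → 3.75% → £21.88
Total tax = £0.93 + £0.37 + £0.70 + £21.88 = £23.88

£23.88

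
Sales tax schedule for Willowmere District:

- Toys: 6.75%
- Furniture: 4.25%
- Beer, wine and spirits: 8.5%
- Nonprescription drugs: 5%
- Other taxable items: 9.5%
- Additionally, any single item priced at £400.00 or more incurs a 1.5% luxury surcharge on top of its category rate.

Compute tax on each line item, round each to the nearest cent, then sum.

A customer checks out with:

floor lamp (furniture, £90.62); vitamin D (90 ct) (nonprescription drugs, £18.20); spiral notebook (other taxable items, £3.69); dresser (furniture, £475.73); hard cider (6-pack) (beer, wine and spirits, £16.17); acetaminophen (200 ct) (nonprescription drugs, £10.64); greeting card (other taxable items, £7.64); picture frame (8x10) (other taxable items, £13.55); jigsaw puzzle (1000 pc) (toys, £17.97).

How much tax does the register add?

Floor lamp £90.62: furniture → 4.25% → £3.85
Vitamin D (90 ct) £18.20: nonprescription drugs → 5% → £0.91
Spiral notebook £3.69: other taxable items → 9.5% → £0.35
Dresser £475.73: furniture → 4.25% + 1.5% surcharge = 5.75% → £27.35
Hard cider (6-pack) £16.17: beer, wine and spirits → 8.5% → £1.37
Acetaminophen (200 ct) £10.64: nonprescription drugs → 5% → £0.53
Greeting card £7.64: other taxable items → 9.5% → £0.73
Picture frame (8x10) £13.55: other taxable items → 9.5% → £1.29
Jigsaw puzzle (1000 pc) £17.97: toys → 6.75% → £1.21
Total tax = £3.85 + £0.91 + £0.35 + £27.35 + £1.37 + £0.53 + £0.73 + £1.29 + £1.21 = £37.59

£37.59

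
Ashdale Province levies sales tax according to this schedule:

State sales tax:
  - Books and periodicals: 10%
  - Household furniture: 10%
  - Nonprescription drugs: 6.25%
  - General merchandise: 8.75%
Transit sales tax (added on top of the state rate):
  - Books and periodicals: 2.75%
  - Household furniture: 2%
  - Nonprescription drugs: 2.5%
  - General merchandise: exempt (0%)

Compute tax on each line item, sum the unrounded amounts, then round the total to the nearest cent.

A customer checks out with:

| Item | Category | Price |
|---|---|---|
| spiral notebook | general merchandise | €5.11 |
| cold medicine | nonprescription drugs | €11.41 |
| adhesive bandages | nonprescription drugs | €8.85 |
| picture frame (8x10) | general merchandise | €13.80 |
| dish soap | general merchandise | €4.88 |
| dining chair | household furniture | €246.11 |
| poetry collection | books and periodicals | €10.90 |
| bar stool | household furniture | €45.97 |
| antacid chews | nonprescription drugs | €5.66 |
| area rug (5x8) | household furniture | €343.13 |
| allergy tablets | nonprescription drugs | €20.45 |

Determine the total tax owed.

€83.75

Spiral notebook €5.11: general merchandise → 8.75% + 0% transit = 8.75% → €0.447125
Cold medicine €11.41: nonprescription drugs → 6.25% + 2.5% transit = 8.75% → €0.998375
Adhesive bandages €8.85: nonprescription drugs → 6.25% + 2.5% transit = 8.75% → €0.774375
Picture frame (8x10) €13.80: general merchandise → 8.75% + 0% transit = 8.75% → €1.2075
Dish soap €4.88: general merchandise → 8.75% + 0% transit = 8.75% → €0.427
Dining chair €246.11: household furniture → 10% + 2% transit = 12% → €29.5332
Poetry collection €10.90: books and periodicals → 10% + 2.75% transit = 12.75% → €1.38975
Bar stool €45.97: household furniture → 10% + 2% transit = 12% → €5.5164
Antacid chews €5.66: nonprescription drugs → 6.25% + 2.5% transit = 8.75% → €0.49525
Area rug (5x8) €343.13: household furniture → 10% + 2% transit = 12% → €41.1756
Allergy tablets €20.45: nonprescription drugs → 6.25% + 2.5% transit = 8.75% → €1.789375
Unrounded tax sum = €83.75395 → €83.75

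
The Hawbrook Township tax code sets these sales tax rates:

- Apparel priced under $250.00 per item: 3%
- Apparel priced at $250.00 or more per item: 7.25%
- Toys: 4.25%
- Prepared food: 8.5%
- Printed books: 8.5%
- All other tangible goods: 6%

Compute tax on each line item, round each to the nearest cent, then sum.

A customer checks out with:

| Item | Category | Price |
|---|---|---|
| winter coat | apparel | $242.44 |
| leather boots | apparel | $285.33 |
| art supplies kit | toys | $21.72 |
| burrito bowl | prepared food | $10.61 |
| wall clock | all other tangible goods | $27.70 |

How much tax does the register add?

$31.44

Winter coat $242.44: apparel, under $250.00 → 3% → $7.27
Leather boots $285.33: apparel, $250.00 or more → 7.25% → $20.69
Art supplies kit $21.72: toys → 4.25% → $0.92
Burrito bowl $10.61: prepared food → 8.5% → $0.90
Wall clock $27.70: all other tangible goods → 6% → $1.66
Total tax = $7.27 + $20.69 + $0.92 + $0.90 + $1.66 = $31.44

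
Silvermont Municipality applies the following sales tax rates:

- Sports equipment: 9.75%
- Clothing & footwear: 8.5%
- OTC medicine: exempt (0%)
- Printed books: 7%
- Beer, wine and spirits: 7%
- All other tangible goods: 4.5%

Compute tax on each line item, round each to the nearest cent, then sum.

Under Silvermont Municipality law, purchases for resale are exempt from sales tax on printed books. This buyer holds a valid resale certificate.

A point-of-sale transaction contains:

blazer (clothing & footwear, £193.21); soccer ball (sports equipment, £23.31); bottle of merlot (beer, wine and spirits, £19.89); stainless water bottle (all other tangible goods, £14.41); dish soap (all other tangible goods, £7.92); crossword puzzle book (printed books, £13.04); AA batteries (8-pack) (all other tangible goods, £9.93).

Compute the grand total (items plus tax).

Blazer £193.21: clothing & footwear → 8.5% → £16.42
Soccer ball £23.31: sports equipment → 9.75% → £2.27
Bottle of merlot £19.89: beer, wine and spirits → 7% → £1.39
Stainless water bottle £14.41: all other tangible goods → 4.5% → £0.65
Dish soap £7.92: all other tangible goods → 4.5% → £0.36
Crossword puzzle book £13.04: printed books, buyer-exempt → 0% → £0.00
AA batteries (8-pack) £9.93: all other tangible goods → 4.5% → £0.45
Subtotal = £281.71; tax = £21.54; total due = £303.25

£303.25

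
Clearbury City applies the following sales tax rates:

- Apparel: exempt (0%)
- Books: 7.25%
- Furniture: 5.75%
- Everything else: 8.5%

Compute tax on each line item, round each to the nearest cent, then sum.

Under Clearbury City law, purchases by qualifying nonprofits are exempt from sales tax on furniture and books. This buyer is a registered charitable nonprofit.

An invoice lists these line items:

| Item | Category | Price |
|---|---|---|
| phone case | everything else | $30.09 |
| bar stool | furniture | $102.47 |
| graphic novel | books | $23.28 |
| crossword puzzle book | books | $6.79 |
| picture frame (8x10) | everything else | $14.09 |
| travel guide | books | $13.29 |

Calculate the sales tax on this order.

$3.76

Phone case $30.09: everything else → 8.5% → $2.56
Bar stool $102.47: furniture, buyer-exempt → 0% → $0.00
Graphic novel $23.28: books, buyer-exempt → 0% → $0.00
Crossword puzzle book $6.79: books, buyer-exempt → 0% → $0.00
Picture frame (8x10) $14.09: everything else → 8.5% → $1.20
Travel guide $13.29: books, buyer-exempt → 0% → $0.00
Total tax = $2.56 + $1.20 = $3.76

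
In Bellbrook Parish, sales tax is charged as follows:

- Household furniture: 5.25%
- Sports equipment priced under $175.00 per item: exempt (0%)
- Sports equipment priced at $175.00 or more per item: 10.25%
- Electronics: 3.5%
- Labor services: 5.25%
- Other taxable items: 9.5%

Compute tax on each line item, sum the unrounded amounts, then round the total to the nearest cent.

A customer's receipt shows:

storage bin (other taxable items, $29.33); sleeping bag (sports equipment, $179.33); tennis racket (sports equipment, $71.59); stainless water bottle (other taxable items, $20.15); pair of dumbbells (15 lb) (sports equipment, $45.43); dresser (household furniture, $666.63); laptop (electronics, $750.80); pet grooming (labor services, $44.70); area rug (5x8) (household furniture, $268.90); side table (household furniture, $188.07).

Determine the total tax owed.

$110.70

Storage bin $29.33: other taxable items → 9.5% → $2.78635
Sleeping bag $179.33: sports equipment, $175.00 or more → 10.25% → $18.381325
Tennis racket $71.59: sports equipment, under $175.00 → 0% → $0.00
Stainless water bottle $20.15: other taxable items → 9.5% → $1.91425
Pair of dumbbells (15 lb) $45.43: sports equipment, under $175.00 → 0% → $0.00
Dresser $666.63: household furniture → 5.25% → $34.998075
Laptop $750.80: electronics → 3.5% → $26.278
Pet grooming $44.70: labor services → 5.25% → $2.34675
Area rug (5x8) $268.90: household furniture → 5.25% → $14.11725
Side table $188.07: household furniture → 5.25% → $9.873675
Unrounded tax sum = $110.695675 → $110.70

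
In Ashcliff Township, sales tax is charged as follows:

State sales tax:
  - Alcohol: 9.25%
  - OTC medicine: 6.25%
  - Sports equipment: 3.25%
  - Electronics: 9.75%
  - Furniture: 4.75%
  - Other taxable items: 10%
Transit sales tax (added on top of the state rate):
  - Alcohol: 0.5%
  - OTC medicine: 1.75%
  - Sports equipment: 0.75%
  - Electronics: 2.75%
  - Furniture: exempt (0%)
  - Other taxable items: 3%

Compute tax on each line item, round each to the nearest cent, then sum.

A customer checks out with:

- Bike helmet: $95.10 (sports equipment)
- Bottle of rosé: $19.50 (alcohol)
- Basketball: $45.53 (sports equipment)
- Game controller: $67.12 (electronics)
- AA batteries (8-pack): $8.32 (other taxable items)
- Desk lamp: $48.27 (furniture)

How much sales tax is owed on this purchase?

$19.28

Bike helmet $95.10: sports equipment → 3.25% + 0.75% transit = 4% → $3.80
Bottle of rosé $19.50: alcohol → 9.25% + 0.5% transit = 9.75% → $1.90
Basketball $45.53: sports equipment → 3.25% + 0.75% transit = 4% → $1.82
Game controller $67.12: electronics → 9.75% + 2.75% transit = 12.5% → $8.39
AA batteries (8-pack) $8.32: other taxable items → 10% + 3% transit = 13% → $1.08
Desk lamp $48.27: furniture → 4.75% + 0% transit = 4.75% → $2.29
Total tax = $3.80 + $1.90 + $1.82 + $8.39 + $1.08 + $2.29 = $19.28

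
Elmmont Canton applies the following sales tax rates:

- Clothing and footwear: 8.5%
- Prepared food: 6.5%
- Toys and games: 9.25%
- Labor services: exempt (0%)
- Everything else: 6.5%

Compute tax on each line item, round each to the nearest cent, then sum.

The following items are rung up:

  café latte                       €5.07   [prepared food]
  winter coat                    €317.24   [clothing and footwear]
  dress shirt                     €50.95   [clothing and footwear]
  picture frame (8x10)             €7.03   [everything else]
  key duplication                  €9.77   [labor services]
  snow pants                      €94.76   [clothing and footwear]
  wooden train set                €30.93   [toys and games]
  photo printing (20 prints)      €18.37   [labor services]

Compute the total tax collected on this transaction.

Café latte €5.07: prepared food → 6.5% → €0.33
Winter coat €317.24: clothing and footwear → 8.5% → €26.97
Dress shirt €50.95: clothing and footwear → 8.5% → €4.33
Picture frame (8x10) €7.03: everything else → 6.5% → €0.46
Key duplication €9.77: labor services → 0% → €0.00
Snow pants €94.76: clothing and footwear → 8.5% → €8.05
Wooden train set €30.93: toys and games → 9.25% → €2.86
Photo printing (20 prints) €18.37: labor services → 0% → €0.00
Total tax = €0.33 + €26.97 + €4.33 + €0.46 + €8.05 + €2.86 = €43.00

€43.00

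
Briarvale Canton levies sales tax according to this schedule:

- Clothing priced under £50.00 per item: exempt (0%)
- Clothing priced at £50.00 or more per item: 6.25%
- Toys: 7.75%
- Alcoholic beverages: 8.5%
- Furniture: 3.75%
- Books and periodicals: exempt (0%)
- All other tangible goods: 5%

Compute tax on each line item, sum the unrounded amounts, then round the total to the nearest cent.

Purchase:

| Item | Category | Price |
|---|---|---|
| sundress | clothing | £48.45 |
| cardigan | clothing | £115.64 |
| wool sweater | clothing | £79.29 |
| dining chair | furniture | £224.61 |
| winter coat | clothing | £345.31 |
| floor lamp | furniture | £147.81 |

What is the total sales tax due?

£47.73

Sundress £48.45: clothing, under £50.00 → 0% → £0.00
Cardigan £115.64: clothing, £50.00 or more → 6.25% → £7.2275
Wool sweater £79.29: clothing, £50.00 or more → 6.25% → £4.955625
Dining chair £224.61: furniture → 3.75% → £8.422875
Winter coat £345.31: clothing, £50.00 or more → 6.25% → £21.581875
Floor lamp £147.81: furniture → 3.75% → £5.542875
Unrounded tax sum = £47.73075 → £47.73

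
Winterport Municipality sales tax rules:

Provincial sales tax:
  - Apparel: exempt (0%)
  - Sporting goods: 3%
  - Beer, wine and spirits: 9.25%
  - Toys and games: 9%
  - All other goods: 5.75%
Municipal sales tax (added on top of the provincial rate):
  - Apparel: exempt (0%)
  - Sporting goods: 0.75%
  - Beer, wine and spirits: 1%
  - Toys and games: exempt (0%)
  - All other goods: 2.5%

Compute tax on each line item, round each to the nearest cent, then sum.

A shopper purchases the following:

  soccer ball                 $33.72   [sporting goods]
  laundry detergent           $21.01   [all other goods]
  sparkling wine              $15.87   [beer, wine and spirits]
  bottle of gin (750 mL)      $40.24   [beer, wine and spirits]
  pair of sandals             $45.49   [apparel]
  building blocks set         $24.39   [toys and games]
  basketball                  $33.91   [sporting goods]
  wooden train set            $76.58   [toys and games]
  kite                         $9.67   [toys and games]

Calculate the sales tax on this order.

Soccer ball $33.72: sporting goods → 3% + 0.75% municipal = 3.75% → $1.26
Laundry detergent $21.01: all other goods → 5.75% + 2.5% municipal = 8.25% → $1.73
Sparkling wine $15.87: beer, wine and spirits → 9.25% + 1% municipal = 10.25% → $1.63
Bottle of gin (750 mL) $40.24: beer, wine and spirits → 9.25% + 1% municipal = 10.25% → $4.12
Pair of sandals $45.49: apparel → 0% + 0% municipal = 0% → $0.00
Building blocks set $24.39: toys and games → 9% + 0% municipal = 9% → $2.20
Basketball $33.91: sporting goods → 3% + 0.75% municipal = 3.75% → $1.27
Wooden train set $76.58: toys and games → 9% + 0% municipal = 9% → $6.89
Kite $9.67: toys and games → 9% + 0% municipal = 9% → $0.87
Total tax = $1.26 + $1.73 + $1.63 + $4.12 + $2.20 + $1.27 + $6.89 + $0.87 = $19.97

$19.97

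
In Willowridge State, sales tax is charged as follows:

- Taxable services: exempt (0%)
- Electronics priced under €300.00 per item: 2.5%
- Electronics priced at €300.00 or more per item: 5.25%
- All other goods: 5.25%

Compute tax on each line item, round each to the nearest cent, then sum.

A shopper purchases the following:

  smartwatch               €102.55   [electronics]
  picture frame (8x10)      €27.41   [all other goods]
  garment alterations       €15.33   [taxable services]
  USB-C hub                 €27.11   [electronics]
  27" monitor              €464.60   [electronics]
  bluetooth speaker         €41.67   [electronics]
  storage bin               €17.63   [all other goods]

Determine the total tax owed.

€31.04

Smartwatch €102.55: electronics, under €300.00 → 2.5% → €2.56
Picture frame (8x10) €27.41: all other goods → 5.25% → €1.44
Garment alterations €15.33: taxable services → 0% → €0.00
USB-C hub €27.11: electronics, under €300.00 → 2.5% → €0.68
27" monitor €464.60: electronics, €300.00 or more → 5.25% → €24.39
Bluetooth speaker €41.67: electronics, under €300.00 → 2.5% → €1.04
Storage bin €17.63: all other goods → 5.25% → €0.93
Total tax = €2.56 + €1.44 + €0.68 + €24.39 + €1.04 + €0.93 = €31.04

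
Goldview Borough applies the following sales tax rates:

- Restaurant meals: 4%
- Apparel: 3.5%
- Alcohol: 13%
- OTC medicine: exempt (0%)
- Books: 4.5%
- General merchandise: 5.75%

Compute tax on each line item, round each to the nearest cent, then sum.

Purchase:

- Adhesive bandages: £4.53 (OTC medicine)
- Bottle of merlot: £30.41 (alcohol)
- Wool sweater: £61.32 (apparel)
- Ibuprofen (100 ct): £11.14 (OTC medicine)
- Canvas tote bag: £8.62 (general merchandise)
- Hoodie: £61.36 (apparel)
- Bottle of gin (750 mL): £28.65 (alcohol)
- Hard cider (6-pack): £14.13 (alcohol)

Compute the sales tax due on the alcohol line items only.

Bottle of merlot £30.41: alcohol → 13% → £3.95
Bottle of gin (750 mL) £28.65: alcohol → 13% → £3.72
Hard cider (6-pack) £14.13: alcohol → 13% → £1.84
Tax on alcohol = £3.95 + £3.72 + £1.84 = £9.51

£9.51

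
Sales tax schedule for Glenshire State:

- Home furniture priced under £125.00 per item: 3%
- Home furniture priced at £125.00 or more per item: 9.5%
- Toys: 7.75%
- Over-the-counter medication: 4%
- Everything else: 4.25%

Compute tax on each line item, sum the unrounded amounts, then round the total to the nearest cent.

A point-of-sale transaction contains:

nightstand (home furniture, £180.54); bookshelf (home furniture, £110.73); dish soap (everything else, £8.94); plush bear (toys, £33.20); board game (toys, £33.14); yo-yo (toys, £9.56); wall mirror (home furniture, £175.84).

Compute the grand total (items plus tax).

Nightstand £180.54: home furniture, £125.00 or more → 9.5% → £17.1513
Bookshelf £110.73: home furniture, under £125.00 → 3% → £3.3219
Dish soap £8.94: everything else → 4.25% → £0.37995
Plush bear £33.20: toys → 7.75% → £2.573
Board game £33.14: toys → 7.75% → £2.56835
Yo-yo £9.56: toys → 7.75% → £0.7409
Wall mirror £175.84: home furniture, £125.00 or more → 9.5% → £16.7048
Subtotal = £551.95; unrounded tax = £43.4402 → £43.44; total due = £595.39

£595.39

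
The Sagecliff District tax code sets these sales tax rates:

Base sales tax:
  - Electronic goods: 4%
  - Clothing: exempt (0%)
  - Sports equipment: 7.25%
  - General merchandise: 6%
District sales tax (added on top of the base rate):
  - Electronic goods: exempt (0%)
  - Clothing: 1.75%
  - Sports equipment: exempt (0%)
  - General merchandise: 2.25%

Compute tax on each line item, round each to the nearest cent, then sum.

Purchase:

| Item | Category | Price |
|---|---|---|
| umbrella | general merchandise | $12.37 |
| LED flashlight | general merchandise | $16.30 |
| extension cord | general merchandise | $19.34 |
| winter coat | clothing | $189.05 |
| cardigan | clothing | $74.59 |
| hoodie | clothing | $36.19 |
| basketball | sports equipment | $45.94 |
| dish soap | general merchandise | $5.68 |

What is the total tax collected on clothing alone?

$5.25

Winter coat $189.05: clothing → 0% + 1.75% district = 1.75% → $3.31
Cardigan $74.59: clothing → 0% + 1.75% district = 1.75% → $1.31
Hoodie $36.19: clothing → 0% + 1.75% district = 1.75% → $0.63
Tax on clothing = $3.31 + $1.31 + $0.63 = $5.25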